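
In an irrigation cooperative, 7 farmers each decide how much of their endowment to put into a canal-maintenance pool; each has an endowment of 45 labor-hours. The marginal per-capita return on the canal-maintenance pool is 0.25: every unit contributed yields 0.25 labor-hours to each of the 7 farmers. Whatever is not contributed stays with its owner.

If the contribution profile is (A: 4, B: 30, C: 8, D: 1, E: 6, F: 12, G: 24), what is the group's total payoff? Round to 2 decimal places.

378.75 labor-hours

Total contributed: 4 + 30 + 8 + 1 + 6 + 12 + 24 = 85; total kept: 7 × 45 − 85 = 230.
The canal-maintenance pool pays out 0.25 × 7 × 85 = 148.75 in aggregate.
Group total = 230 + 148.75 = 378.75.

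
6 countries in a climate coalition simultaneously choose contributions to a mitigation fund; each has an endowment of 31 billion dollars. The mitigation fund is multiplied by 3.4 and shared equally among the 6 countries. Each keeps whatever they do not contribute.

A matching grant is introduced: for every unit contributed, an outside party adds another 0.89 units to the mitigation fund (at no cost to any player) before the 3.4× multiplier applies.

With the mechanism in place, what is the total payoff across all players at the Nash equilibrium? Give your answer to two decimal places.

The effective private return per unit is now 3.4 × 1.89 / 6 = 1.0710 > 1, so every player's dominant strategy flips to full contribution.
At the Nash equilibrium everyone contributes 31. Group total payoff = 3.4 × 1.89 × 186 = 1195.24.

1195.24 billion dollars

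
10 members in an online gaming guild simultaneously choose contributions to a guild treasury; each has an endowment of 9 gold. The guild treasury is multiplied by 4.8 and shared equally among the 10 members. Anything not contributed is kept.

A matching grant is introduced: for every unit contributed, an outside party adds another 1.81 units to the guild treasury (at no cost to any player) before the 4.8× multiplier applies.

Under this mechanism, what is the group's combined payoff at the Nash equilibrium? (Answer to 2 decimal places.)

Under the mechanism each unit contributed yields 4.8 × 2.81 / 10 = 1.3488 back to its contributor per unit of net cost, which exceeds 1, making full contribution the dominant choice for everyone.
At the Nash equilibrium everyone contributes 9. Group total payoff = 4.8 × 2.81 × 90 = 1213.92.

1213.92 gold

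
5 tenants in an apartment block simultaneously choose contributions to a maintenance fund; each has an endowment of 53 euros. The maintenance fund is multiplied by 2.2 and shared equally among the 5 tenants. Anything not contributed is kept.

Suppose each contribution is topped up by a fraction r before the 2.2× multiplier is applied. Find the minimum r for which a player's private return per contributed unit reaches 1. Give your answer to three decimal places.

1.273

With matching at rate r, one contributed unit becomes (1 + r) in the maintenance fund and returns 2.2 × (1 + r) / 5 to the contributor.
Setting this equal to 1: 1 + r = 5/2.2 = 2.2727.
So the minimum matching rate is r = 2.2727 − 1 = 1.273.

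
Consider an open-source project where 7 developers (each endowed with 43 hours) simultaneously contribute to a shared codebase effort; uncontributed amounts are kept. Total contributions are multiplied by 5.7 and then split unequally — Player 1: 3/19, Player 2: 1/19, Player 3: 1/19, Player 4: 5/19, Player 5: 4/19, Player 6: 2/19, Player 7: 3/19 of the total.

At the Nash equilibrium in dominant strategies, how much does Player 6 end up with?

For player j, contributing a unit is worthwhile iff 5.7 × (j's share) ≥ 1, i.e. iff j's share is at least 0.1754.
The shares above 0.1754 belong to Player 4 and Player 5, contributing 43 each; the remaining 5 contribute 0. Total contributed: 86.
Player 6 keeps 43 and receives 5.7 × 86 × 2/19 = 51.60 from the shared codebase effort, for a payoff of 94.60.

94.60 hours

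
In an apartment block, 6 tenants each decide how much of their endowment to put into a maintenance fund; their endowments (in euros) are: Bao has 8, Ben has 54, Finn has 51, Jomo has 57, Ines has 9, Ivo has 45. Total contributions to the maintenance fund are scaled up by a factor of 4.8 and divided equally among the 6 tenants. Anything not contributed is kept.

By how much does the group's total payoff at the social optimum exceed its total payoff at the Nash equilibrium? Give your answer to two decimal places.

The private return per contributed unit is 4.8/6 = 0.8000 < 1 for every player regardless of endowment, so the Nash equilibrium is zero contribution and the group total is Σ E_j = 8 + 54 + 51 + 57 + 9 + 45 = 224.
Each contributed unit returns 4.800 to the group, so the social optimum is full contribution by everyone: group total = 4.800 × 224 = 1075.20.
Efficiency loss = (4.800 − 1) × 224 = 851.20.

851.20 euros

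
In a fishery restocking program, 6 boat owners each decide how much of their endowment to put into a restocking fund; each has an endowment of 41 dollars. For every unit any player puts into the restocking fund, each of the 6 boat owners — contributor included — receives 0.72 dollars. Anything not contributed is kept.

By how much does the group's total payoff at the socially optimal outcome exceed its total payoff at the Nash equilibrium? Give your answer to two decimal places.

The private return per contributed unit is 0.72 < 1, so contributing 0 is dominant for every player. At the Nash equilibrium everyone keeps their 41, and the group total is 6 × 41 = 246.
Each contributed unit returns 4.320 to the group as a whole (0.72 to each of 6 players), which exceeds 1, so the social optimum is full contribution: group total = 4.320 × 246 = 1062.72.
Efficiency loss = 1062.72 − 246 = 816.72.

816.72 dollars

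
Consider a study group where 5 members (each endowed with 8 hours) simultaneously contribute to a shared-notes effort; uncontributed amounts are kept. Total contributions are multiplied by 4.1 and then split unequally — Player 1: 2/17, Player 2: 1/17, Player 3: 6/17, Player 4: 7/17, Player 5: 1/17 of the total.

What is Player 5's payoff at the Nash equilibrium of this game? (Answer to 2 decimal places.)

11.86 hours

For player j, contributing a unit is worthwhile iff 4.1 × (j's share) ≥ 1, i.e. iff j's share is at least 0.2439.
Player 3 and Player 4 clear that bar, contributing 8 each; the remaining 3 contribute 0. Total contributed: 16.
Player 5 keeps 8 and receives 4.1 × 16 × 1/17 = 3.86 from the shared-notes effort, for a payoff of 11.86.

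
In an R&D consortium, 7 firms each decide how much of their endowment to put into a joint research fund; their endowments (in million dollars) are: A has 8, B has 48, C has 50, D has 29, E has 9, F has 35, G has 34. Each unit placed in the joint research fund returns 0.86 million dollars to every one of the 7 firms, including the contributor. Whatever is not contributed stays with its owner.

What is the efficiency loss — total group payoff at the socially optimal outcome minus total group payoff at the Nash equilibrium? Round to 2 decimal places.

The private return per contributed unit is 0.86 < 1 for everyone, so the Nash equilibrium is zero contribution and the group total is Σ E_j = 8 + 48 + 50 + 29 + 9 + 35 + 34 = 213.
Each contributed unit returns 6.020 to the group, so the social optimum is full contribution by everyone: group total = 6.020 × 213 = 1282.26.
Efficiency loss = (6.020 − 1) × 213 = 1069.26.

1069.26 million dollars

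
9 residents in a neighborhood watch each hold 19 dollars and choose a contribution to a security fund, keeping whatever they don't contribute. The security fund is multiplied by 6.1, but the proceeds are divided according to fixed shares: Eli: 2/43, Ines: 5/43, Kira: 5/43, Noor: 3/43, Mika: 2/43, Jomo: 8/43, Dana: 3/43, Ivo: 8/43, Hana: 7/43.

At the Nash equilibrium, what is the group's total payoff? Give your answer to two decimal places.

364.80 dollars

For player j, contributing a unit is worthwhile iff 6.1 × (j's share) ≥ 1, i.e. iff j's share is at least 0.1639.
Jomo and Ivo are above the threshold, contributing 19 each; the remaining 7 contribute 0. Total contributed: 38.
The security fund pays out 6.1 × 38 = 231.80 in total (split across the unequal shares, but the aggregate is all that matters for the group sum).
The 7 free-riders keep 19 each, adding 133. Group total = 133 + 231.80 = 364.80.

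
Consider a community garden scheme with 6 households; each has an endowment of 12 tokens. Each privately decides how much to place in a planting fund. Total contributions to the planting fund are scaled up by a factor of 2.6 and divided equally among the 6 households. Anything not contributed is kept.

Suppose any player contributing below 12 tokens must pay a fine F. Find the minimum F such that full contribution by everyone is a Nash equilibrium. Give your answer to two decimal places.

6.80 tokens

Given the others contribute fully, the best deviation is to contribute 0 (any partial contribution still incurs the fine and gives up units whose private return 0.4333 is below 1).
Deviating from 12 to 0 saves 12 tokens but forfeits the deviator's share of the drop in the planting fund: 2.6/6 × 12 = 5.20.
So the deviation gain is 12 − 5.20 = 6.80, and the fine must be at least 6.80 tokens to wipe it out.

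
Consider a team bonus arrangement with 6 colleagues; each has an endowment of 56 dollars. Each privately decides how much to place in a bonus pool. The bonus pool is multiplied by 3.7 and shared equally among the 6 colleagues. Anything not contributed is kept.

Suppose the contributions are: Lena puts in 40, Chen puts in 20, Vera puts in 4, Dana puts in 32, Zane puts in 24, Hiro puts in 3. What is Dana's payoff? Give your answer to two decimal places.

Total contributed: 40 + 20 + 4 + 32 + 24 + 3 = 123.
Each receives 3.7 × 123 / 6 = 75.85 from the bonus pool.
Dana keeps 56 − 32 = 24, so Dana's payoff is 24 + 75.85 = 99.85.

99.85 dollars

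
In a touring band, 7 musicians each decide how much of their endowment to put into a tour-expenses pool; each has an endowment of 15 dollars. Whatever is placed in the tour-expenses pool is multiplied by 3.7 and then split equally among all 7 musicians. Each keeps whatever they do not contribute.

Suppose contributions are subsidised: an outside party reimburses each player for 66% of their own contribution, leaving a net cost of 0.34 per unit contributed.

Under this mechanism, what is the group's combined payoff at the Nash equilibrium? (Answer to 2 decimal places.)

457.80 dollars

The effective private return per unit is now (3.7/7) / 0.34 = 1.5546 > 1, so every player's dominant strategy flips to full contribution.
At the Nash equilibrium everyone contributes 15. Group total payoff = 7 × (15 × 0.66 + 3.7 × 15) = 457.80.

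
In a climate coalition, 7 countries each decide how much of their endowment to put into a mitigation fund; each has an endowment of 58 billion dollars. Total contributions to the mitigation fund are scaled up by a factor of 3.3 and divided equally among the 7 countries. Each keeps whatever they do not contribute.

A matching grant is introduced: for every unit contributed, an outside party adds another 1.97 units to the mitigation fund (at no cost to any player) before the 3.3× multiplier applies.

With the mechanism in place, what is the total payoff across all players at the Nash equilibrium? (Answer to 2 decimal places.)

3979.21 billion dollars

Under the mechanism each unit contributed yields 3.3 × 2.97 / 7 = 1.4001 back to its contributor per unit of net cost, which exceeds 1, making full contribution the dominant choice for everyone.
So the Nash equilibrium is full contribution by all 7; the group earns 3.3 × 2.97 × 406 = 3979.21.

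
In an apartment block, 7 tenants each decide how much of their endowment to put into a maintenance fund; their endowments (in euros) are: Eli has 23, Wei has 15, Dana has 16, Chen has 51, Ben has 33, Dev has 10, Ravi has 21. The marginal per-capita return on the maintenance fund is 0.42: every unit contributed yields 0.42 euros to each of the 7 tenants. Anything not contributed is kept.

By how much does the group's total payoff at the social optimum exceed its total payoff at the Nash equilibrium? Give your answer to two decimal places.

The private return per contributed unit is 0.42 < 1 for everyone, so the Nash equilibrium is zero contribution and the group total is Σ E_j = 23 + 15 + 16 + 51 + 33 + 10 + 21 = 169.
Each contributed unit returns 2.940 to the group, so the social optimum is full contribution by everyone: group total = 2.940 × 169 = 496.86.
Efficiency loss = (2.940 − 1) × 169 = 327.86.

327.86 euros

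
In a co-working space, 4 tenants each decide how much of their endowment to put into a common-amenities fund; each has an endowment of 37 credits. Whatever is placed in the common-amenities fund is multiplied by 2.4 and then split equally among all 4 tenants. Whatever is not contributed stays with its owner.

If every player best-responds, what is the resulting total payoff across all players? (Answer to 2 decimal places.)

148.00 credits

Each contributed unit returns 2.4/4 = 0.6000 to its contributor — below 1 — so contributing 0 is dominant for every player. At the Nash equilibrium everyone keeps their 37, and the group total is 4 × 37 = 148.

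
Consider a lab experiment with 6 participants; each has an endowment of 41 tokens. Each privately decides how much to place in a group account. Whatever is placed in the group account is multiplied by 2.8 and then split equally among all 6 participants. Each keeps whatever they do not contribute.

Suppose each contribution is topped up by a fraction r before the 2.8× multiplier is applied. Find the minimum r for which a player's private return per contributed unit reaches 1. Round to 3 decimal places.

1.143

With matching at rate r, one contributed unit becomes (1 + r) in the group account and returns 2.8 × (1 + r) / 6 to the contributor.
Setting this equal to 1: 1 + r = 6/2.8 = 2.1429.
So the minimum matching rate is r = 2.1429 − 1 = 1.143.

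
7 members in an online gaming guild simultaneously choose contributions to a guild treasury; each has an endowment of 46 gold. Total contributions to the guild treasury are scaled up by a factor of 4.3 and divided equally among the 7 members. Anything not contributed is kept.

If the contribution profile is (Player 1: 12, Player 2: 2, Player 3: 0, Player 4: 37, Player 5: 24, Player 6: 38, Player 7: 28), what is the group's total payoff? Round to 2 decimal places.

Total contributed: 12 + 2 + 0 + 37 + 24 + 38 + 28 = 141; total kept: 7 × 46 − 141 = 181.
The guild treasury pays out 4.3 × 141 = 606.30 in aggregate.
Group total = 181 + 606.30 = 787.30.

787.30 gold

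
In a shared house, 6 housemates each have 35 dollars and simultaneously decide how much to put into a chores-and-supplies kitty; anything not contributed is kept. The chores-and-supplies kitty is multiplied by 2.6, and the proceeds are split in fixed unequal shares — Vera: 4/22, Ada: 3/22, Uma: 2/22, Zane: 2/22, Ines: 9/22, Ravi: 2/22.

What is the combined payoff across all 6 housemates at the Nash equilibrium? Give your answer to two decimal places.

266.00 dollars

Player j's private return per contributed unit is 2.6 × (j's share). Contributing is weakly dominant for j when that share is at least 1/2.6 = 0.3846, and contributing 0 is dominant otherwise.
Only Ines (9/22) clears that bar, contributing 35; the remaining 5 contribute 0. Total contributed: 35.
The chores-and-supplies kitty pays out 2.6 × 35 = 91.00 in total (split across the unequal shares, but the aggregate is all that matters for the group sum).
The 5 free-riders keep 35 each, adding 175. Group total = 175 + 91.00 = 266.00.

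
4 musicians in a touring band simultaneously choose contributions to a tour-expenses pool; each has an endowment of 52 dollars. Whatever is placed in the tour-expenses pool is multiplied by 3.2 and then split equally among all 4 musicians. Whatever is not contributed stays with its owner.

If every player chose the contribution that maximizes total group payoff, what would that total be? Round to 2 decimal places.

665.60 dollars

Each contributed unit returns 3.200 to the group as a whole (0.8000 to each of 4 players), which exceeds 1, so the social optimum is full contribution: group total = 3.200 × 208 = 665.60.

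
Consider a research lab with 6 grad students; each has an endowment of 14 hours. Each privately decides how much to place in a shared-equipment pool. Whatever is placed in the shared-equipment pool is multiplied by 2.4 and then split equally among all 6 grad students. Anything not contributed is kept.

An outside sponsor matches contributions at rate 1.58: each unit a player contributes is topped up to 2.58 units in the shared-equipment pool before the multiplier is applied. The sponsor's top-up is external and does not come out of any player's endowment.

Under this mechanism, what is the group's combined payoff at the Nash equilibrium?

The effective private return per unit is now 2.4 × 2.58 / 6 = 1.0320 > 1, so every player's dominant strategy flips to full contribution.
At the Nash equilibrium everyone contributes 14. Group total payoff = 2.4 × 2.58 × 84 = 520.13.

520.13 hours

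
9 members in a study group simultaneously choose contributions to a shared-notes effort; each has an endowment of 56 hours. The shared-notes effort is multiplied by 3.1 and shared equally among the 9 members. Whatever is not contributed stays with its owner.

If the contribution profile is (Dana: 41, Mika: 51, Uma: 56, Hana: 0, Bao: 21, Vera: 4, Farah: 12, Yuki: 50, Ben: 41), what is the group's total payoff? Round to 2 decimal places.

1083.60 hours

Total contributed: 41 + 51 + 56 + 0 + 21 + 4 + 12 + 50 + 41 = 276; total kept: 9 × 56 − 276 = 228.
The shared-notes effort pays out 3.1 × 276 = 855.60 in aggregate.
Group total = 228 + 855.60 = 1083.60.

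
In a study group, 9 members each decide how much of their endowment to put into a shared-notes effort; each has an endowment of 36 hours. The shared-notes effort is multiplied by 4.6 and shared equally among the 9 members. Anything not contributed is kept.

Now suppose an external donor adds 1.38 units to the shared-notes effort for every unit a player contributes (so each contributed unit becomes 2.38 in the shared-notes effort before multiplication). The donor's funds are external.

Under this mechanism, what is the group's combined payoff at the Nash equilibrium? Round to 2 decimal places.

Under the mechanism each unit contributed yields 4.6 × 2.38 / 9 = 1.2164 back to its contributor per unit of net cost, which exceeds 1, making full contribution the dominant choice for everyone.
At the Nash equilibrium everyone contributes 36. Group total payoff = 4.6 × 2.38 × 324 = 3547.15.

3547.15 hours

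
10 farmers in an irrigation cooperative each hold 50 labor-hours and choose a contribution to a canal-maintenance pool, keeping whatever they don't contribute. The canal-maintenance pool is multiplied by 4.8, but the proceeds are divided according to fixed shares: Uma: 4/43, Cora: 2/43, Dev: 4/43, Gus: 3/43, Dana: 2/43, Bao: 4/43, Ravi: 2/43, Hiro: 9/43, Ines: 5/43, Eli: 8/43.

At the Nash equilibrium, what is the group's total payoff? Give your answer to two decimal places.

Each unit j contributes comes back to j as 4.8 × (j's share), so j prefers to contribute only if that share exceeds 1/4.8 = 0.2083; otherwise keeping the unit dominates.
The only share above 0.2083 is Hiro's 9/43, contributing 50; the remaining 9 contribute 0. Total contributed: 50.
The canal-maintenance pool pays out 4.8 × 50 = 240.00 in total (split across the unequal shares, but the aggregate is all that matters for the group sum).
The 9 free-riders keep 50 each, adding 450. Group total = 450 + 240.00 = 690.00.

690.00 labor-hours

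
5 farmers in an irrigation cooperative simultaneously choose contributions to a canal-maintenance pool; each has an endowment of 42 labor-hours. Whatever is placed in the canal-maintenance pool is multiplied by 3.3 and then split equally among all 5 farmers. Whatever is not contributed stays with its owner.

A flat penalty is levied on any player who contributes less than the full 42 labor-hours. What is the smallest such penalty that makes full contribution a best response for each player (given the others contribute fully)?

14.28 labor-hours

Given the others contribute fully, the best deviation is to contribute 0 (any partial contribution still incurs the fine and gives up units whose private return 0.6600 is below 1).
Deviating from 42 to 0 saves 42 labor-hours but forfeits the deviator's share of the drop in the canal-maintenance pool: 3.3/5 × 42 = 27.72.
So the deviation gain is 42 − 27.72 = 14.28, and the fine must be at least 14.28 labor-hours to wipe it out.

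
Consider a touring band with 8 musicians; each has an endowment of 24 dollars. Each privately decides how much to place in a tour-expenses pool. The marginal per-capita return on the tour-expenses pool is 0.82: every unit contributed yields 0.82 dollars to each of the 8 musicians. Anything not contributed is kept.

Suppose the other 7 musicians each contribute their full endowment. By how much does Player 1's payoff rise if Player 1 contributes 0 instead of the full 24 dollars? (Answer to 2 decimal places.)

Switching from a contribution of 24 to 0 lets Player 1 keep an extra 24 dollars, but lowers the tour-expenses pool by 24, which costs Player 1 their own share of that drop: 0.82 × 24 = 19.68.
Net gain = 24 − 19.68 = 4.32. The private return per contributed unit (0.82) is below 1, so free-riding is indeed the best response regardless of what the others do.

4.32 dollars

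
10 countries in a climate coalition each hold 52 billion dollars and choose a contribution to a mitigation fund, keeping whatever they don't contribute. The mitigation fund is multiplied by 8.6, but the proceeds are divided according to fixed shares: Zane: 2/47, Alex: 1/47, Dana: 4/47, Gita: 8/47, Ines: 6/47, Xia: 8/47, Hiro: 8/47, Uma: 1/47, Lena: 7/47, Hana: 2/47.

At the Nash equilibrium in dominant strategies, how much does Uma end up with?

99.57 billion dollars

For player j, contributing a unit is worthwhile iff 8.6 × (j's share) ≥ 1, i.e. iff j's share is at least 0.1163.
The shares above 0.1163 belong to Gita, Ines, Xia, Hiro and Lena, contributing 52 each; the remaining 5 contribute 0. Total contributed: 260.
Uma keeps 52 and receives 8.6 × 260 × 1/47 = 47.57 from the mitigation fund, for a payoff of 99.57.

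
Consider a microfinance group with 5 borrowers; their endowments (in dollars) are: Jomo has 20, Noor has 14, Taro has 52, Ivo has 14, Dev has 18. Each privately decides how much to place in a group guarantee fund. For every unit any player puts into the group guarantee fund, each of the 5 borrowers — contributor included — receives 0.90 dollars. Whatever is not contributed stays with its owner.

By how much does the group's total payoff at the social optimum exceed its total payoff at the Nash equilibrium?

The private return per contributed unit is 0.90 < 1 for everyone, so the Nash equilibrium is zero contribution and the group total is Σ E_j = 20 + 14 + 52 + 14 + 18 = 118.
Each contributed unit returns 4.500 to the group, so the social optimum is full contribution by everyone: group total = 4.500 × 118 = 531.00.
Efficiency loss = (4.500 − 1) × 118 = 413.00.

413.00 dollars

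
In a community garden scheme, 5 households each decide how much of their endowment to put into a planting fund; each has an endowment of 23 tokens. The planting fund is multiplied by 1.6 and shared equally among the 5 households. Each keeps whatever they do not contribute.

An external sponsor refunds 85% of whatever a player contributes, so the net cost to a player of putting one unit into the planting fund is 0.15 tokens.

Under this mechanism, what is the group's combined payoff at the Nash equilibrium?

With the mechanism, a contributed unit returns (1.6/5) / 0.15 = 2.1333 per unit of net cost to the contributor — now above 1 — so contributing fully is weakly dominant for every player.
At the Nash equilibrium everyone contributes 23. Group total payoff = 5 × (23 × 0.85 + 1.6 × 23) = 281.75.

281.75 tokens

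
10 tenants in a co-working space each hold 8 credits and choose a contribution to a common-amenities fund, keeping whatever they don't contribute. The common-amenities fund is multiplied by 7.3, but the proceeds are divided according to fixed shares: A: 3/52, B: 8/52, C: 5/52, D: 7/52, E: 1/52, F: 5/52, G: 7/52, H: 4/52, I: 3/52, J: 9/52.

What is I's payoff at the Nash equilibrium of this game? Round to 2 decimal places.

A player with share s gets back 7.3·s per unit contributed, so full contribution is dominant for anyone with s > 1/7.3 = 0.1370 and zero contribution is dominant for anyone below.
The shares above 0.1370 belong to B and J, contributing 8 each; the remaining 8 contribute 0. Total contributed: 16.
I keeps 8 and receives 7.3 × 16 × 3/52 = 6.74 from the common-amenities fund, for a payoff of 14.74.

14.74 credits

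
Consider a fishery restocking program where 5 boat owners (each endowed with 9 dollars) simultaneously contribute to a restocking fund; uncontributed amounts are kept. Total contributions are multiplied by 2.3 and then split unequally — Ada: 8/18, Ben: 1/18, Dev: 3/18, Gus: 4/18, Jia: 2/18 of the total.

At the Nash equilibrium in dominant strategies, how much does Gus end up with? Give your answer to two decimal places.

Each unit j contributes comes back to j as 2.3 × (j's share), so j prefers to contribute only if that share exceeds 1/2.3 = 0.4348; otherwise keeping the unit dominates.
The only share above 0.4348 is Ada's 8/18, contributing 9; the remaining 4 contribute 0. Total contributed: 9.
Gus keeps 9 and receives 2.3 × 9 × 4/18 = 4.60 from the restocking fund, for a payoff of 13.60.

13.60 dollars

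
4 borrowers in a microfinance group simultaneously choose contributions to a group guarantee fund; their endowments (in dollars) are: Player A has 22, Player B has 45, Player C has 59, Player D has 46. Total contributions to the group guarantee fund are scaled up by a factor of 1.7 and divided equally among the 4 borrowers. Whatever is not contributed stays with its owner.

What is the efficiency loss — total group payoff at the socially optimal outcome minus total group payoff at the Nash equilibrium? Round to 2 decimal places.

The private return per contributed unit is 1.7/4 = 0.4250 < 1 for every player regardless of endowment, so the Nash equilibrium is zero contribution and the group total is Σ E_j = 22 + 45 + 59 + 46 = 172.
Each contributed unit returns 1.700 to the group, so the social optimum is full contribution by everyone: group total = 1.700 × 172 = 292.40.
Efficiency loss = (1.700 − 1) × 172 = 120.40.

120.40 dollars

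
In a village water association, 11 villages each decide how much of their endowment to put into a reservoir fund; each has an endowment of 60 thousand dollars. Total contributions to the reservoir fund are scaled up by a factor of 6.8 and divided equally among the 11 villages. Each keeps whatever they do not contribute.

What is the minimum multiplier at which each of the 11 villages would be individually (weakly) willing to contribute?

11

A contributed unit returns (multiplier)/11 to its contributor.
This reaches 1 exactly when the multiplier is 11.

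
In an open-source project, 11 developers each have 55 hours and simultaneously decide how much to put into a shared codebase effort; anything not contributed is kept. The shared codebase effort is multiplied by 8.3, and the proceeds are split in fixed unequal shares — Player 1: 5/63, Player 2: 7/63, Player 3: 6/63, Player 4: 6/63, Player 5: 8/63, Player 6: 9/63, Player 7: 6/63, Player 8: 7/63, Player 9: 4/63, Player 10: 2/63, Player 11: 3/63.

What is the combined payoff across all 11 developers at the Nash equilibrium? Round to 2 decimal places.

For player j, contributing a unit is worthwhile iff 8.3 × (j's share) ≥ 1, i.e. iff j's share is at least 0.1205.
Player 5 and Player 6 are above the threshold, contributing 55 each; the remaining 9 contribute 0. Total contributed: 110.
The shared codebase effort pays out 8.3 × 110 = 913.00 in total (split across the unequal shares, but the aggregate is all that matters for the group sum).
The 9 free-riders keep 55 each, adding 495. Group total = 495 + 913.00 = 1408.00.

1408.00 hours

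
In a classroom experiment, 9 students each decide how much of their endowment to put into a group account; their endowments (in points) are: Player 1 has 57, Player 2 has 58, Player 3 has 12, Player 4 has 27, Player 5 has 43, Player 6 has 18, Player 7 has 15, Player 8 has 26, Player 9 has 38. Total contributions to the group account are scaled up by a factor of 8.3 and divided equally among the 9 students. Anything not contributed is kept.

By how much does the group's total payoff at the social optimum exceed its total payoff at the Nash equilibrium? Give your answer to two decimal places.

The private return per contributed unit is 8.3/9 = 0.9222 < 1 for every player regardless of endowment, so the Nash equilibrium is zero contribution and the group total is Σ E_j = 57 + 58 + 12 + 27 + 43 + 18 + 15 + 26 + 38 = 294.
Each contributed unit returns 8.300 to the group, so the social optimum is full contribution by everyone: group total = 8.300 × 294 = 2440.20.
Efficiency loss = (8.300 − 1) × 294 = 2146.20.

2146.20 points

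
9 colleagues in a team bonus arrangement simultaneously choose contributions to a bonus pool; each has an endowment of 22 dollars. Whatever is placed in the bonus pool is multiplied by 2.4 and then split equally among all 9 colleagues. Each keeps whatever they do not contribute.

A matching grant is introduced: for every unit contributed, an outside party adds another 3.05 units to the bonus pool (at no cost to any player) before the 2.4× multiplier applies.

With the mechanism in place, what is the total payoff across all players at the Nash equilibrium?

1924.56 dollars

The effective private return per unit is now 2.4 × 4.05 / 9 = 1.0800 > 1, so every player's dominant strategy flips to full contribution.
So the Nash equilibrium is full contribution by all 9; the group earns 2.4 × 4.05 × 198 = 1924.56.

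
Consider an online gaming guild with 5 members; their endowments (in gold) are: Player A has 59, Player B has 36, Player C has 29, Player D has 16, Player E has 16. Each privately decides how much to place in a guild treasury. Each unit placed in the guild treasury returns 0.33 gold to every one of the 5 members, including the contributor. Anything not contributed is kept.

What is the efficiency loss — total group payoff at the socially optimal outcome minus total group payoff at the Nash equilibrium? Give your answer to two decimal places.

The private return per contributed unit is 0.33 < 1 for everyone, so the Nash equilibrium is zero contribution and the group total is Σ E_j = 59 + 36 + 29 + 16 + 16 = 156.
Each contributed unit returns 1.650 to the group, so the social optimum is full contribution by everyone: group total = 1.650 × 156 = 257.40.
Efficiency loss = (1.650 − 1) × 156 = 101.40.

101.40 gold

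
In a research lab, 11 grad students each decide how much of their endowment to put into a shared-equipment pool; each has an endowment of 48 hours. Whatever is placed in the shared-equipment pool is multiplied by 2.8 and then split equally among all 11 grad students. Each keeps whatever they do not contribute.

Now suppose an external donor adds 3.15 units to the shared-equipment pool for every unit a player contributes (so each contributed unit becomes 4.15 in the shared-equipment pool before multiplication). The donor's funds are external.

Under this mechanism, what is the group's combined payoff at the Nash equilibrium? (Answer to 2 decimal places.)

6135.36 hours

The effective private return per unit is now 2.8 × 4.15 / 11 = 1.0564 > 1, so every player's dominant strategy flips to full contribution.
So the Nash equilibrium is full contribution by all 11; the group earns 2.8 × 4.15 × 528 = 6135.36.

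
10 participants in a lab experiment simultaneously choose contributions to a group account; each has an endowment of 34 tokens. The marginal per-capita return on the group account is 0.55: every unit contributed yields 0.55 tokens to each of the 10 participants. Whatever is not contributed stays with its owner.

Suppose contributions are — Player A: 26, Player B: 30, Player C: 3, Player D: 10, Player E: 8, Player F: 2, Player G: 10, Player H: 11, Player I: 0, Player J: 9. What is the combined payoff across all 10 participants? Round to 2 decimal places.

Total contributed: 26 + 30 + 3 + 10 + 8 + 2 + 10 + 11 + 0 + 9 = 109; total kept: 10 × 34 − 109 = 231.
The group account pays out 0.55 × 10 × 109 = 599.50 in aggregate.
Group total = 231 + 599.50 = 830.50.

830.50 tokens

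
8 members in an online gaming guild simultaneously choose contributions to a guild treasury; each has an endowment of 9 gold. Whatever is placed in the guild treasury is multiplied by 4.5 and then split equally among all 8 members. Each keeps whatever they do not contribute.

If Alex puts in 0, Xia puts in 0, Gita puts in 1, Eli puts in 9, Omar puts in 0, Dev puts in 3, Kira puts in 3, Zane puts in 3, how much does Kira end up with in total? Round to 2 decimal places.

16.69 gold

Total contributed: 0 + 0 + 1 + 9 + 0 + 3 + 3 + 3 = 19.
Each receives 4.5 × 19 / 8 = 10.69 from the guild treasury.
Kira keeps 9 − 3 = 6, so Kira's payoff is 6 + 10.69 = 16.69.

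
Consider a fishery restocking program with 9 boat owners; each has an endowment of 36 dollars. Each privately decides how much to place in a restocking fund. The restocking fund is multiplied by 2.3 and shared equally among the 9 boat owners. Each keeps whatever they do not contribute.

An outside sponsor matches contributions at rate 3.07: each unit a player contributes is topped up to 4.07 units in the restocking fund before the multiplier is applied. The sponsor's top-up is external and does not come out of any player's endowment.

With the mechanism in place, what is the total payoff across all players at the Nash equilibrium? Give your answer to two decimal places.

3032.96 dollars

With the mechanism, a contributed unit returns 2.3 × 4.07 / 9 = 1.0401 per unit of net cost to the contributor — now above 1 — so contributing fully is weakly dominant for every player.
So the Nash equilibrium is full contribution by all 9; the group earns 2.3 × 4.07 × 324 = 3032.96.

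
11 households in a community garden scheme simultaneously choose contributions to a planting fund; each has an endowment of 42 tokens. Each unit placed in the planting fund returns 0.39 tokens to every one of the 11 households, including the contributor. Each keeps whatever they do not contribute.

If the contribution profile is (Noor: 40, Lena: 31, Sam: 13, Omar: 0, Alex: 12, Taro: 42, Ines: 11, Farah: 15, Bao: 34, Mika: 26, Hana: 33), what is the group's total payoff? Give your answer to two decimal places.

1307.53 tokens

Total contributed: 40 + 31 + 13 + 0 + 12 + 42 + 11 + 15 + 34 + 26 + 33 = 257; total kept: 11 × 42 − 257 = 205.
The planting fund pays out 0.39 × 11 × 257 = 1102.53 in aggregate.
Group total = 205 + 1102.53 = 1307.53.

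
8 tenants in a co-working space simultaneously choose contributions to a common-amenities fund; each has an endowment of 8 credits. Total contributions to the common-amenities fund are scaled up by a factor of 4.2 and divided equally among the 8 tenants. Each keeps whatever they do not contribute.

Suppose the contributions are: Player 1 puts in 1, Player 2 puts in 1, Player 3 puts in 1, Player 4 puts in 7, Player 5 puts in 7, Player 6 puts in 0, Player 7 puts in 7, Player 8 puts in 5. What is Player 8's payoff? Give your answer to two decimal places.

18.23 credits

Total contributed: 1 + 1 + 1 + 7 + 7 + 0 + 7 + 5 = 29.
Each receives 4.2 × 29 / 8 = 15.23 from the common-amenities fund.
Player 8 keeps 8 − 5 = 3, so Player 8's payoff is 3 + 15.23 = 18.23.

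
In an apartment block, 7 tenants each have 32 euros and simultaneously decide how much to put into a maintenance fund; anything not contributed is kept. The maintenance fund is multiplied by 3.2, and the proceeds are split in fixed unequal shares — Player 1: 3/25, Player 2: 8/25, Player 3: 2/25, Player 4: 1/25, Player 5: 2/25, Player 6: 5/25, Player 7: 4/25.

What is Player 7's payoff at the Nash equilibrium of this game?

For player j, contributing a unit is worthwhile iff 3.2 × (j's share) ≥ 1, i.e. iff j's share is at least 0.3125.
Player 2 alone (share 8/25) is above the threshold, contributing 32; the remaining 6 contribute 0. Total contributed: 32.
Player 7 keeps 32 and receives 3.2 × 32 × 4/25 = 16.38 from the maintenance fund, for a payoff of 48.38.

48.38 euros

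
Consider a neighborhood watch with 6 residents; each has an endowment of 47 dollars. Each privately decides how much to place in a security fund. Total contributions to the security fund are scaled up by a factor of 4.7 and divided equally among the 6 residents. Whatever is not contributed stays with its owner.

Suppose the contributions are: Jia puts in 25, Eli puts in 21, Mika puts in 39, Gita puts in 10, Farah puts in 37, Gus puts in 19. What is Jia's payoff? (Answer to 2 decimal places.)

140.28 dollars

Total contributed: 25 + 21 + 39 + 10 + 37 + 19 = 151.
Each receives 4.7 × 151 / 6 = 118.28 from the security fund.
Jia keeps 47 − 25 = 22, so Jia's payoff is 22 + 118.28 = 140.28.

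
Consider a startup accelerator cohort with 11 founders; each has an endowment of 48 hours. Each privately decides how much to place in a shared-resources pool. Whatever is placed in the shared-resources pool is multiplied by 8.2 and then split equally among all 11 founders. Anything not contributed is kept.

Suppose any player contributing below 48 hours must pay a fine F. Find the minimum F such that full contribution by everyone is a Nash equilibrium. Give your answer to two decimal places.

12.22 hours

Given the others contribute fully, the best deviation is to contribute 0 (any partial contribution still incurs the fine and gives up units whose private return 0.7455 is below 1).
Deviating from 48 to 0 saves 48 hours but forfeits the deviator's share of the drop in the shared-resources pool: 8.2/11 × 48 = 35.78.
So the deviation gain is 48 − 35.78 = 12.22, and the fine must be at least 12.22 hours to wipe it out.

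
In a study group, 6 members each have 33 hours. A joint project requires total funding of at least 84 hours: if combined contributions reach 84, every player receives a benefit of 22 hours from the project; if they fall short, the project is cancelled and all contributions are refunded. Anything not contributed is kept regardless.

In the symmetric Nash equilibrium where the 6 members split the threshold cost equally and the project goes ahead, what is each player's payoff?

41 hours

Equal share of the threshold: 84/6 = 14.
At this profile no one gains by cutting their contribution: any cut drops the total below 84, the project is cancelled, contributions are refunded, and the deviator ends with 33, which is less than 33 − 14 + 22 = 41. Contributing more than 14 just wastes the excess. So contributing exactly 14 is a best response.
Each player's payoff: 33 − 14 + 22 = 41.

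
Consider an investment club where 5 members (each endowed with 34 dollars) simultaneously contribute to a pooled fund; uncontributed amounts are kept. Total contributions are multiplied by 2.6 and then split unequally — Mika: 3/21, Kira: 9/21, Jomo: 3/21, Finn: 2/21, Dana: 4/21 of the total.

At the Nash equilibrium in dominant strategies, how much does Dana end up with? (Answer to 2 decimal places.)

For player j, contributing a unit is worthwhile iff 2.6 × (j's share) ≥ 1, i.e. iff j's share is at least 0.3846.
The only share above 0.3846 is Kira's 9/21, contributing 34; the remaining 4 contribute 0. Total contributed: 34.
Dana keeps 34 and receives 2.6 × 34 × 4/21 = 16.84 from the pooled fund, for a payoff of 50.84.

50.84 dollars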